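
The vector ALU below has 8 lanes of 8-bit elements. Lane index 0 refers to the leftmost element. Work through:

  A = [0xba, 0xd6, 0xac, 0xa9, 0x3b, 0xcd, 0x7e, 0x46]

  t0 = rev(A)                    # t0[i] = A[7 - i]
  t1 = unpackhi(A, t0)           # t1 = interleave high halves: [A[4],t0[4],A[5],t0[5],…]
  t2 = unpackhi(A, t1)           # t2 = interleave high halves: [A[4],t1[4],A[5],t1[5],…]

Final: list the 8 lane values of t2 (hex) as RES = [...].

t0 = [0x46, 0x7e, 0xcd, 0x3b, 0xa9, 0xac, 0xd6, 0xba]
t1 = [0x3b, 0xa9, 0xcd, 0xac, 0x7e, 0xd6, 0x46, 0xba]
t2 = [0x3b, 0x7e, 0xcd, 0xd6, 0x7e, 0x46, 0x46, 0xba]

RES = [0x3b, 0x7e, 0xcd, 0xd6, 0x7e, 0x46, 0x46, 0xba]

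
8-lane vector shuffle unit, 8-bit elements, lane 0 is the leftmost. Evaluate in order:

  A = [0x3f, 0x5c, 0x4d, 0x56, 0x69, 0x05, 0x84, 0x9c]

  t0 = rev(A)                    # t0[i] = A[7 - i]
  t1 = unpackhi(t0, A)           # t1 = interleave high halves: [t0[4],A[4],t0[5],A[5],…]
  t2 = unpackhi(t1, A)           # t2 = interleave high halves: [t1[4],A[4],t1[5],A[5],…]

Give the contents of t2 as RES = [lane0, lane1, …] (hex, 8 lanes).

  t0: 9c 84 05 69 56 4d 5c 3f
  t1: 56 69 4d 05 5c 84 3f 9c
  t2: 5c 69 84 05 3f 84 9c 9c

RES = [ 0x5c  0x69  0x84  0x05  0x3f  0x84  0x9c  0x9c ]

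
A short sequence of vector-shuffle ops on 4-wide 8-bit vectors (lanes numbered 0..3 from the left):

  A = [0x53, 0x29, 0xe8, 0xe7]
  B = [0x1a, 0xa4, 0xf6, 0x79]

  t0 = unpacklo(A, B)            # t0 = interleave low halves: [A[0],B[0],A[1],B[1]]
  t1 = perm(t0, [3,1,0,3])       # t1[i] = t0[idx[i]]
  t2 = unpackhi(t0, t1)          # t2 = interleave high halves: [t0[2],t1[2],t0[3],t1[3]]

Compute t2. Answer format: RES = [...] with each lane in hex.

RES = [ 0x29  0x53  0xa4  0xa4 ]

→ t0 |53|1a|29|a4|
→ t1 |a4|1a|53|a4|
→ t2 |29|53|a4|a4|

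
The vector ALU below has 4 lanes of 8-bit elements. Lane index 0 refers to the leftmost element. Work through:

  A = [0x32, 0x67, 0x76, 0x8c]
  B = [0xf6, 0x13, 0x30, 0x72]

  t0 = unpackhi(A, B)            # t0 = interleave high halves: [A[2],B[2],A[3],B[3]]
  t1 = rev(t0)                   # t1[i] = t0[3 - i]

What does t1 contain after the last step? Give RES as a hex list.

RES = [ 0x72  0x8c  0x30  0x76 ]

  t0: 76 30 8c 72
  t1: 72 8c 30 76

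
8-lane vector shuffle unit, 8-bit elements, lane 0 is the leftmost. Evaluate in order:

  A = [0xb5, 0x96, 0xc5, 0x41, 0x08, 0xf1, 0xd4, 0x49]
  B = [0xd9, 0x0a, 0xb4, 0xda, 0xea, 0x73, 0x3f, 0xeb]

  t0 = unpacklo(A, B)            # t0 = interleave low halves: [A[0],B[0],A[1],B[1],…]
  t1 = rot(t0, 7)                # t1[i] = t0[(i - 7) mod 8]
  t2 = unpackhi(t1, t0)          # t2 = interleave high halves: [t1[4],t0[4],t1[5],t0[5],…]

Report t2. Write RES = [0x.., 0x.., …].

RES = [ 0xb4  0xc5  0x41  0xb4  0xda  0x41  0xb5  0xda ]

t0 = [0xb5, 0xd9, 0x96, 0x0a, 0xc5, 0xb4, 0x41, 0xda]
t1 = [0xd9, 0x96, 0x0a, 0xc5, 0xb4, 0x41, 0xda, 0xb5]
t2 = [0xb4, 0xc5, 0x41, 0xb4, 0xda, 0x41, 0xb5, 0xda]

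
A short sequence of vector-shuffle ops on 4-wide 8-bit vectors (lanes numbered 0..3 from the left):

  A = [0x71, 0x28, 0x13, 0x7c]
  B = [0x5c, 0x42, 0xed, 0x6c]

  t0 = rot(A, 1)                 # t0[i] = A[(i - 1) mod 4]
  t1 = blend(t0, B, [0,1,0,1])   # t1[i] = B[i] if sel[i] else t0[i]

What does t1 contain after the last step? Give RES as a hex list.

→ t0 |7c|71|28|13|
→ t1 |7c|42|28|6c|

RES = [ 0x7c  0x42  0x28  0x6c ]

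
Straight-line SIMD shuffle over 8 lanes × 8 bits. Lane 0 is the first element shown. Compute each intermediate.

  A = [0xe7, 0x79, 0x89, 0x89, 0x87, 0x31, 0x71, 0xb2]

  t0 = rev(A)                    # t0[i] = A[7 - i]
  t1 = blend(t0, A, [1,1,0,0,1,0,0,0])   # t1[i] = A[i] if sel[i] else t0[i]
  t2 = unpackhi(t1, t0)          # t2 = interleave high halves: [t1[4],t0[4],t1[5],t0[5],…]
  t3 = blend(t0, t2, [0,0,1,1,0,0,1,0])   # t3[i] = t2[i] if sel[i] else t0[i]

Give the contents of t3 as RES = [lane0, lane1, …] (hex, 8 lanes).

→ t0 |b2|71|31|87|89|89|79|e7|
→ t1 |e7|79|31|87|87|89|79|e7|
→ t2 |87|89|89|89|79|79|e7|e7|
→ t3 |b2|71|89|89|89|89|e7|e7|

RES = [ 0xb2  0x71  0x89  0x89  0x89  0x89  0xe7  0xe7 ]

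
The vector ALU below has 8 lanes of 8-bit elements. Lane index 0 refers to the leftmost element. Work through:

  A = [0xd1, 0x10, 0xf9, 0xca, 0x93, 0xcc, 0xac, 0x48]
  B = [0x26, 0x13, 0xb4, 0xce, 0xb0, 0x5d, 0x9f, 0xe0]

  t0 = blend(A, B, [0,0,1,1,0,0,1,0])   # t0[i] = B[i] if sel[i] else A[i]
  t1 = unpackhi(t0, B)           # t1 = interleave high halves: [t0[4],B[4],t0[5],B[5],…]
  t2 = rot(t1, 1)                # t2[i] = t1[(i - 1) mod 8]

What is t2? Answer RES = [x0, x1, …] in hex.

  t0: d1 10 b4 ce 93 cc 9f 48
  t1: 93 b0 cc 5d 9f 9f 48 e0
  t2: e0 93 b0 cc 5d 9f 9f 48

RES = [0xe0, 0x93, 0xb0, 0xcc, 0x5d, 0x9f, 0x9f, 0x48]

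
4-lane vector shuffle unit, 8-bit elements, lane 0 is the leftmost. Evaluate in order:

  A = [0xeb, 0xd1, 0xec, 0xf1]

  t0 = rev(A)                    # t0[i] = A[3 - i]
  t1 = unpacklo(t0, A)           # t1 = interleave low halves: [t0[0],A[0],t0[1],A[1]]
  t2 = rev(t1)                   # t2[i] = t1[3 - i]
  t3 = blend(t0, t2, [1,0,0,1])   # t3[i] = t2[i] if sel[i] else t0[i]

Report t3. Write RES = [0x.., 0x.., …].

t0 = [0xf1, 0xec, 0xd1, 0xeb]
t1 = [0xf1, 0xeb, 0xec, 0xd1]
t2 = [0xd1, 0xec, 0xeb, 0xf1]
t3 = [0xd1, 0xec, 0xd1, 0xf1]

RES = [0xd1, 0xec, 0xd1, 0xf1]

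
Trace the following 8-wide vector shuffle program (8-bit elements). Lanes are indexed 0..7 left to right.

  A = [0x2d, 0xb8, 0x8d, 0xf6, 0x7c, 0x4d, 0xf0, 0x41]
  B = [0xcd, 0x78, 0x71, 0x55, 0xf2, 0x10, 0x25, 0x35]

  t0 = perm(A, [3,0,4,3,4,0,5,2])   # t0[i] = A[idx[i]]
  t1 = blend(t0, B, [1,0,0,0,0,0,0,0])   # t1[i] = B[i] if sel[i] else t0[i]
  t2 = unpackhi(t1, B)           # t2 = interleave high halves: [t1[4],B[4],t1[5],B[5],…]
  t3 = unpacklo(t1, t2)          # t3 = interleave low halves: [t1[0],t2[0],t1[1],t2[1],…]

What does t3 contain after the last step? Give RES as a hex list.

RES = [0xcd, 0x7c, 0x2d, 0xf2, 0x7c, 0x2d, 0xf6, 0x10]

  t0: f6 2d 7c f6 7c 2d 4d 8d
  t1: cd 2d 7c f6 7c 2d 4d 8d
  t2: 7c f2 2d 10 4d 25 8d 35
  t3: cd 7c 2d f2 7c 2d f6 10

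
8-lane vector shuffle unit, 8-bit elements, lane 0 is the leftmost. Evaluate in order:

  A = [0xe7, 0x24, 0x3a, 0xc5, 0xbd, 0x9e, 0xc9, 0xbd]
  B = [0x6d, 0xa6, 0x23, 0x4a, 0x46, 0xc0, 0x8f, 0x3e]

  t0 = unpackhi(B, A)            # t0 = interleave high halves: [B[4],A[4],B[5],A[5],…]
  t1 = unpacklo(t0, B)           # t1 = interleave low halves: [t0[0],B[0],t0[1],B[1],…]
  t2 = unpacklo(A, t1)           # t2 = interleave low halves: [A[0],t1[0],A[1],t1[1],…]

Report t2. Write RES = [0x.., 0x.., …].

t0 = [0x46, 0xbd, 0xc0, 0x9e, 0x8f, 0xc9, 0x3e, 0xbd]
t1 = [0x46, 0x6d, 0xbd, 0xa6, 0xc0, 0x23, 0x9e, 0x4a]
t2 = [0xe7, 0x46, 0x24, 0x6d, 0x3a, 0xbd, 0xc5, 0xa6]

RES = [0xe7, 0x46, 0x24, 0x6d, 0x3a, 0xbd, 0xc5, 0xa6]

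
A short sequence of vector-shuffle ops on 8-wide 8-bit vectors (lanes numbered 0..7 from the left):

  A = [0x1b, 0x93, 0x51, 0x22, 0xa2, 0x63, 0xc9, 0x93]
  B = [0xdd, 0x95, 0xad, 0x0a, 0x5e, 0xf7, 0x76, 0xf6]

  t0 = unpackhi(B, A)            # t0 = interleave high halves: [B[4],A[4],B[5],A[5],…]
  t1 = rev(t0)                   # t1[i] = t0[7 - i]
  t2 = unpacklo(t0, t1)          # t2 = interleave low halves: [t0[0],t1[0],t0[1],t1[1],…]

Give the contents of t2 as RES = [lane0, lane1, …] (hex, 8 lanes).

RES = [0x5e, 0x93, 0xa2, 0xf6, 0xf7, 0xc9, 0x63, 0x76]

→ t0 |5e|a2|f7|63|76|c9|f6|93|
→ t1 |93|f6|c9|76|63|f7|a2|5e|
→ t2 |5e|93|a2|f6|f7|c9|63|76|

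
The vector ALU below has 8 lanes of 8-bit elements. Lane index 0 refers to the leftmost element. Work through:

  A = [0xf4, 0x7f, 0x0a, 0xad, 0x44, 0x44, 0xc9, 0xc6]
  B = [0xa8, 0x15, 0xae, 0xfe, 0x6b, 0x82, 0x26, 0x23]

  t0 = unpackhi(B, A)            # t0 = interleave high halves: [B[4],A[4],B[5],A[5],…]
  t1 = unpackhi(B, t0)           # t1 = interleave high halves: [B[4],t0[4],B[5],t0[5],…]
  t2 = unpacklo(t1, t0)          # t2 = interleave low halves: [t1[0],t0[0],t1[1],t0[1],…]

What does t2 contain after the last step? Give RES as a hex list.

t0 = [0x6b, 0x44, 0x82, 0x44, 0x26, 0xc9, 0x23, 0xc6]
t1 = [0x6b, 0x26, 0x82, 0xc9, 0x26, 0x23, 0x23, 0xc6]
t2 = [0x6b, 0x6b, 0x26, 0x44, 0x82, 0x82, 0xc9, 0x44]

RES = [ 0x6b  0x6b  0x26  0x44  0x82  0x82  0xc9  0x44 ]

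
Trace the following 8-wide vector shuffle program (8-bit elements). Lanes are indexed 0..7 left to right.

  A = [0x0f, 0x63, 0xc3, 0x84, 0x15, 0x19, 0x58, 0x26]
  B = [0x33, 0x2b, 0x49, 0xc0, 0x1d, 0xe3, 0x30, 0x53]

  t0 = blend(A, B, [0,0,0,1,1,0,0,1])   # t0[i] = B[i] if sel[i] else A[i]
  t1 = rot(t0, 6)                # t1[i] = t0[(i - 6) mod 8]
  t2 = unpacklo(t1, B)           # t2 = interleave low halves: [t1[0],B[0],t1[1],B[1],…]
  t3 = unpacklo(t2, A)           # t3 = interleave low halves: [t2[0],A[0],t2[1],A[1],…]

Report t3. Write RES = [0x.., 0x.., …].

→ t0 |0f|63|c3|c0|1d|19|58|53|
→ t1 |c3|c0|1d|19|58|53|0f|63|
→ t2 |c3|33|c0|2b|1d|49|19|c0|
→ t3 |c3|0f|33|63|c0|c3|2b|84|

RES = [0xc3, 0x0f, 0x33, 0x63, 0xc0, 0xc3, 0x2b, 0x84]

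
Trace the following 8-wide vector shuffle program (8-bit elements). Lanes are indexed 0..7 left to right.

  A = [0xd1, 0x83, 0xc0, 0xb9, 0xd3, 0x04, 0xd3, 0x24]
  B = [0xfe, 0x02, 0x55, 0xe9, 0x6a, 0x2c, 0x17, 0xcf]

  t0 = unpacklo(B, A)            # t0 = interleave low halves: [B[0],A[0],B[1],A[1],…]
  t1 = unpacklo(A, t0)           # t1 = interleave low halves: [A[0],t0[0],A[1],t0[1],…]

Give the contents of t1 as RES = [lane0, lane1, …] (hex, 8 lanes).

RES = [ 0xd1  0xfe  0x83  0xd1  0xc0  0x02  0xb9  0x83 ]

t0 = [0xfe, 0xd1, 0x02, 0x83, 0x55, 0xc0, 0xe9, 0xb9]
t1 = [0xd1, 0xfe, 0x83, 0xd1, 0xc0, 0x02, 0xb9, 0x83]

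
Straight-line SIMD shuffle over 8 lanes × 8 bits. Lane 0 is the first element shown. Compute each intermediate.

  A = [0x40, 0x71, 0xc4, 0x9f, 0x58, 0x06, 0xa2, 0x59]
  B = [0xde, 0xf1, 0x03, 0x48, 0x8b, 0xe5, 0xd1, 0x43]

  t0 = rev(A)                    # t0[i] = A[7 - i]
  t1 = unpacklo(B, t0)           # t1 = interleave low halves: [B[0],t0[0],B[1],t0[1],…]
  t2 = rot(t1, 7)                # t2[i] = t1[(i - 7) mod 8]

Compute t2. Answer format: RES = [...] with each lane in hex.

RES = [0x59, 0xf1, 0xa2, 0x03, 0x06, 0x48, 0x58, 0xde]

t0 = [0x59, 0xa2, 0x06, 0x58, 0x9f, 0xc4, 0x71, 0x40]
t1 = [0xde, 0x59, 0xf1, 0xa2, 0x03, 0x06, 0x48, 0x58]
t2 = [0x59, 0xf1, 0xa2, 0x03, 0x06, 0x48, 0x58, 0xde]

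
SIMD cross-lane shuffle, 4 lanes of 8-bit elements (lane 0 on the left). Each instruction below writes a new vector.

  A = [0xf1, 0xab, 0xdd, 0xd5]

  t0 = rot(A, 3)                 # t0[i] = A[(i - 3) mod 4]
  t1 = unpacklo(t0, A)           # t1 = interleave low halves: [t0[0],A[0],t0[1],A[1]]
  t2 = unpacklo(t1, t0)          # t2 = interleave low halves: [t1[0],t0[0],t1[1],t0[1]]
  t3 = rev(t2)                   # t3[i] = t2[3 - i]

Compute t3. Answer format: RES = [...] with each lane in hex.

t0 = [0xab, 0xdd, 0xd5, 0xf1]
t1 = [0xab, 0xf1, 0xdd, 0xab]
t2 = [0xab, 0xab, 0xf1, 0xdd]
t3 = [0xdd, 0xf1, 0xab, 0xab]

RES = [ 0xdd  0xf1  0xab  0xab ]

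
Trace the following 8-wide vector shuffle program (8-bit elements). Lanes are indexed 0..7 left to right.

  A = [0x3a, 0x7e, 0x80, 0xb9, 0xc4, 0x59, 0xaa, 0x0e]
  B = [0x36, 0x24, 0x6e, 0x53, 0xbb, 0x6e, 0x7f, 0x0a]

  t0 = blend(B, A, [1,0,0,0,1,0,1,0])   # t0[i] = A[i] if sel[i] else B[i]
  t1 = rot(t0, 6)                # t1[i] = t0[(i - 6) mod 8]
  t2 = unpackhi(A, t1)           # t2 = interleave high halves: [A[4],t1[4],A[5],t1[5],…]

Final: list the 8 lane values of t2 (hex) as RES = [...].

  t0: 3a 24 6e 53 c4 6e aa 0a
  t1: 6e 53 c4 6e aa 0a 3a 24
  t2: c4 aa 59 0a aa 3a 0e 24

RES = [0xc4, 0xaa, 0x59, 0x0a, 0xaa, 0x3a, 0x0e, 0x24]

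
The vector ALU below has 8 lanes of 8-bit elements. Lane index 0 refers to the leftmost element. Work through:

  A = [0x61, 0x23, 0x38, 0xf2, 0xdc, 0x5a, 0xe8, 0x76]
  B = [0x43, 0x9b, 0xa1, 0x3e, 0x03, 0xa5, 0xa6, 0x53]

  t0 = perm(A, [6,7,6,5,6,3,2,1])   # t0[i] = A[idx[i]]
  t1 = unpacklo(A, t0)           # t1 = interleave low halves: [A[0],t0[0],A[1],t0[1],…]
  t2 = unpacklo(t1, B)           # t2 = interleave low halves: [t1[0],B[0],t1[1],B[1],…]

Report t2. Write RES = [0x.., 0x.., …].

→ t0 |e8|76|e8|5a|e8|f2|38|23|
→ t1 |61|e8|23|76|38|e8|f2|5a|
→ t2 |61|43|e8|9b|23|a1|76|3e|

RES = [0x61, 0x43, 0xe8, 0x9b, 0x23, 0xa1, 0x76, 0x3e]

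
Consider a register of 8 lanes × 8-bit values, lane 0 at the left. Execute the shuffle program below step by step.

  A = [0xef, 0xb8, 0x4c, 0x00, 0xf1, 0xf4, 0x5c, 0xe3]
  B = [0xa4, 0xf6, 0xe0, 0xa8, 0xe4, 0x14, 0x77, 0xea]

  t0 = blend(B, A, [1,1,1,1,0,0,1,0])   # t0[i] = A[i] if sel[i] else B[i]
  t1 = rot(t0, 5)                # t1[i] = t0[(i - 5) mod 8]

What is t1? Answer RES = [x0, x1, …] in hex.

→ t0 |ef|b8|4c|00|e4|14|5c|ea|
→ t1 |00|e4|14|5c|ea|ef|b8|4c|

RES = [0x00, 0xe4, 0x14, 0x5c, 0xea, 0xef, 0xb8, 0x4c]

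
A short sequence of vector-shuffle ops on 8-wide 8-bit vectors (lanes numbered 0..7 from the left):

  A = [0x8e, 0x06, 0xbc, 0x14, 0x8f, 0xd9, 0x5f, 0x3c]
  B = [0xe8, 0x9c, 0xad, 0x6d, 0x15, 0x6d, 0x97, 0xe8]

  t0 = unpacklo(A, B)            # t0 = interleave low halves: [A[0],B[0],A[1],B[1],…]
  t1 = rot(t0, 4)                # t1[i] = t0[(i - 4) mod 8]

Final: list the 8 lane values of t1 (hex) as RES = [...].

t0 = [0x8e, 0xe8, 0x06, 0x9c, 0xbc, 0xad, 0x14, 0x6d]
t1 = [0xbc, 0xad, 0x14, 0x6d, 0x8e, 0xe8, 0x06, 0x9c]

RES = [0xbc, 0xad, 0x14, 0x6d, 0x8e, 0xe8, 0x06, 0x9c]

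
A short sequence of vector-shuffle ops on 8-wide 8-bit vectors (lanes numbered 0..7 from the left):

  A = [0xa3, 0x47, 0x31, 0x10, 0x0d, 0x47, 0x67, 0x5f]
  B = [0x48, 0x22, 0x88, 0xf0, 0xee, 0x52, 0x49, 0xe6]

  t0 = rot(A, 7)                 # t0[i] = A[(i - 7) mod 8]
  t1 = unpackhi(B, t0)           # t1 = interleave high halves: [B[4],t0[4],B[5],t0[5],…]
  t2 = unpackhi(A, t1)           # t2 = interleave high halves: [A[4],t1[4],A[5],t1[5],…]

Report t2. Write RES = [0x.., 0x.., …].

→ t0 |47|31|10|0d|47|67|5f|a3|
→ t1 |ee|47|52|67|49|5f|e6|a3|
→ t2 |0d|49|47|5f|67|e6|5f|a3|

RES = [0x0d, 0x49, 0x47, 0x5f, 0x67, 0xe6, 0x5f, 0xa3]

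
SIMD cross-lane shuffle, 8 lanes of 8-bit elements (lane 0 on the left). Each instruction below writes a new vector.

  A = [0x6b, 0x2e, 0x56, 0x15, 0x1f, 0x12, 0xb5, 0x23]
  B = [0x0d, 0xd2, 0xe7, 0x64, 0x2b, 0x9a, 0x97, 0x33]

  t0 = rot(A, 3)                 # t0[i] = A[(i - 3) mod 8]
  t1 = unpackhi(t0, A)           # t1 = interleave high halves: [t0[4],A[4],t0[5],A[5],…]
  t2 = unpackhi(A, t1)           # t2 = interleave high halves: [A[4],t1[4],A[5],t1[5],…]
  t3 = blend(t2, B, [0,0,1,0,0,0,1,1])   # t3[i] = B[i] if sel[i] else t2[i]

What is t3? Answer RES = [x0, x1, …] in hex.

RES = [ 0x1f  0x15  0xe7  0xb5  0xb5  0x1f  0x97  0x33 ]

→ t0 |12|b5|23|6b|2e|56|15|1f|
→ t1 |2e|1f|56|12|15|b5|1f|23|
→ t2 |1f|15|12|b5|b5|1f|23|23|
→ t3 |1f|15|e7|b5|b5|1f|97|33|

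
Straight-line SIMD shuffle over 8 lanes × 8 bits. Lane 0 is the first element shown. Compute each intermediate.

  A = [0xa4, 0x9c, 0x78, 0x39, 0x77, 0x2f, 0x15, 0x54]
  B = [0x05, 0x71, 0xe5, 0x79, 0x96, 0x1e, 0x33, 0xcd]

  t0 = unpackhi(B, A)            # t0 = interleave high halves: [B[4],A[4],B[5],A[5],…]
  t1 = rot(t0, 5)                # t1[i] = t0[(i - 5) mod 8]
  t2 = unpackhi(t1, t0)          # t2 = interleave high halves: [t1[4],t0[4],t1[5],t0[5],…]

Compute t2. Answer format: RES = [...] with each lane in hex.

t0 = [0x96, 0x77, 0x1e, 0x2f, 0x33, 0x15, 0xcd, 0x54]
t1 = [0x2f, 0x33, 0x15, 0xcd, 0x54, 0x96, 0x77, 0x1e]
t2 = [0x54, 0x33, 0x96, 0x15, 0x77, 0xcd, 0x1e, 0x54]

RES = [0x54, 0x33, 0x96, 0x15, 0x77, 0xcd, 0x1e, 0x54]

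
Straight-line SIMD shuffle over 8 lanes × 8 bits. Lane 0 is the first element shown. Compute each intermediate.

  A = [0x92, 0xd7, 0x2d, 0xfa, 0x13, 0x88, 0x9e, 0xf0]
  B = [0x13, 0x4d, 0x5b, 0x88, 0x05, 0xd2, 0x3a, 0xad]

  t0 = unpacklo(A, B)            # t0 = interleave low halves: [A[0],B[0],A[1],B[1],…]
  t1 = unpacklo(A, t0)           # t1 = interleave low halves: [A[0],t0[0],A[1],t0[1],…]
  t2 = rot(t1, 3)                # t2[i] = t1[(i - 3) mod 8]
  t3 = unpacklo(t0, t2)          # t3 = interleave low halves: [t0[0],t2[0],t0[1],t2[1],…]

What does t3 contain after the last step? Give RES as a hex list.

RES = [ 0x92  0xd7  0x13  0xfa  0xd7  0x4d  0x4d  0x92 ]

t0 = [0x92, 0x13, 0xd7, 0x4d, 0x2d, 0x5b, 0xfa, 0x88]
t1 = [0x92, 0x92, 0xd7, 0x13, 0x2d, 0xd7, 0xfa, 0x4d]
t2 = [0xd7, 0xfa, 0x4d, 0x92, 0x92, 0xd7, 0x13, 0x2d]
t3 = [0x92, 0xd7, 0x13, 0xfa, 0xd7, 0x4d, 0x4d, 0x92]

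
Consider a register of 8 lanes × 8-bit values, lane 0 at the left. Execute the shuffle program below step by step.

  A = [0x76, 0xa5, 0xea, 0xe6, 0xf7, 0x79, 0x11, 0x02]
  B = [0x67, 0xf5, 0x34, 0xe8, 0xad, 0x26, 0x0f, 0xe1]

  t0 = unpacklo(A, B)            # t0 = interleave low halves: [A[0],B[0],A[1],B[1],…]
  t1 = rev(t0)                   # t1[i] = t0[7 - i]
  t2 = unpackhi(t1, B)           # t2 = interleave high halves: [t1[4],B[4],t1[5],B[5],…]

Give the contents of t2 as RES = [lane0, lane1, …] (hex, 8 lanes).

RES = [ 0xf5  0xad  0xa5  0x26  0x67  0x0f  0x76  0xe1 ]

t0 = [0x76, 0x67, 0xa5, 0xf5, 0xea, 0x34, 0xe6, 0xe8]
t1 = [0xe8, 0xe6, 0x34, 0xea, 0xf5, 0xa5, 0x67, 0x76]
t2 = [0xf5, 0xad, 0xa5, 0x26, 0x67, 0x0f, 0x76, 0xe1]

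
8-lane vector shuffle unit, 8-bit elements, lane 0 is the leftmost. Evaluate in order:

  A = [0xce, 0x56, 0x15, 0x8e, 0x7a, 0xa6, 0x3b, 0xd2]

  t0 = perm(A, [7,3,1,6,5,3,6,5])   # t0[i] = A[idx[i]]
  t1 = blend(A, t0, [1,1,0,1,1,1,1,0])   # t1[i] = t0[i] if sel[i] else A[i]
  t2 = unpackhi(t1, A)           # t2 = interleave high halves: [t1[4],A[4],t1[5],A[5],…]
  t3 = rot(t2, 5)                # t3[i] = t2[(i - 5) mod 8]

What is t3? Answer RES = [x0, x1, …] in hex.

RES = [0xa6, 0x3b, 0x3b, 0xd2, 0xd2, 0xa6, 0x7a, 0x8e]

→ t0 |d2|8e|56|3b|a6|8e|3b|a6|
→ t1 |d2|8e|15|3b|a6|8e|3b|d2|
→ t2 |a6|7a|8e|a6|3b|3b|d2|d2|
→ t3 |a6|3b|3b|d2|d2|a6|7a|8e|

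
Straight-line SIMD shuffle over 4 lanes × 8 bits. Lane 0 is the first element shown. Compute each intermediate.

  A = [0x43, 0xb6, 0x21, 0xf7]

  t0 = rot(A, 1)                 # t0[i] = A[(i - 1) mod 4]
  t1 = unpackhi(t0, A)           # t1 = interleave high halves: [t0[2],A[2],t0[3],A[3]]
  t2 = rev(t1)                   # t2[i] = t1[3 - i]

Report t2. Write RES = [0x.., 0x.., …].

RES = [0xf7, 0x21, 0x21, 0xb6]

  t0: f7 43 b6 21
  t1: b6 21 21 f7
  t2: f7 21 21 b6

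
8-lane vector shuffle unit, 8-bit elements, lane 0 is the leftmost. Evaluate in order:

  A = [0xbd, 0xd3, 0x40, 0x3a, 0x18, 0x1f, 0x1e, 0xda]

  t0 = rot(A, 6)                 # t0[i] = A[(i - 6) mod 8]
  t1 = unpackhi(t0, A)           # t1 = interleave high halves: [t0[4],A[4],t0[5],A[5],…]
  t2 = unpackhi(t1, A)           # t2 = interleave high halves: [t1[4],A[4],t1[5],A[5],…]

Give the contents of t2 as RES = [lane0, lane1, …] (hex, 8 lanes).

  t0: 40 3a 18 1f 1e da bd d3
  t1: 1e 18 da 1f bd 1e d3 da
  t2: bd 18 1e 1f d3 1e da da

RES = [0xbd, 0x18, 0x1e, 0x1f, 0xd3, 0x1e, 0xda, 0xda]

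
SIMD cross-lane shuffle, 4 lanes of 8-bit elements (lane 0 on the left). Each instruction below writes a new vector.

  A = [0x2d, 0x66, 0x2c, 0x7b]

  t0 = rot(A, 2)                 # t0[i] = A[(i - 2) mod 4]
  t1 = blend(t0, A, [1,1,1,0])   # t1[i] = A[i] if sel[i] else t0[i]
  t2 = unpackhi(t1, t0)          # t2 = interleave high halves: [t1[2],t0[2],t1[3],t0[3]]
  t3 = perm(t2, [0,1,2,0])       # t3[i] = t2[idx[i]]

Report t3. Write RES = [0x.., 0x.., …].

RES = [ 0x2c  0x2d  0x66  0x2c ]

→ t0 |2c|7b|2d|66|
→ t1 |2d|66|2c|66|
→ t2 |2c|2d|66|66|
→ t3 |2c|2d|66|2c|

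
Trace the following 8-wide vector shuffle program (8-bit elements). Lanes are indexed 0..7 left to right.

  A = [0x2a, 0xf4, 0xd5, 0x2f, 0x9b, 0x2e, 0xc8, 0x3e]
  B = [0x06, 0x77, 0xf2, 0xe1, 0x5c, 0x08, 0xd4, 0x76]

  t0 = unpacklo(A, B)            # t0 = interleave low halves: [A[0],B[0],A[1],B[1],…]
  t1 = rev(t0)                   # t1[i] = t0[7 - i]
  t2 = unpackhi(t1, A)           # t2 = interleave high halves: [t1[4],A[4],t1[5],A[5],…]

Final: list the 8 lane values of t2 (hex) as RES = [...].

RES = [ 0x77  0x9b  0xf4  0x2e  0x06  0xc8  0x2a  0x3e ]

t0 = [0x2a, 0x06, 0xf4, 0x77, 0xd5, 0xf2, 0x2f, 0xe1]
t1 = [0xe1, 0x2f, 0xf2, 0xd5, 0x77, 0xf4, 0x06, 0x2a]
t2 = [0x77, 0x9b, 0xf4, 0x2e, 0x06, 0xc8, 0x2a, 0x3e]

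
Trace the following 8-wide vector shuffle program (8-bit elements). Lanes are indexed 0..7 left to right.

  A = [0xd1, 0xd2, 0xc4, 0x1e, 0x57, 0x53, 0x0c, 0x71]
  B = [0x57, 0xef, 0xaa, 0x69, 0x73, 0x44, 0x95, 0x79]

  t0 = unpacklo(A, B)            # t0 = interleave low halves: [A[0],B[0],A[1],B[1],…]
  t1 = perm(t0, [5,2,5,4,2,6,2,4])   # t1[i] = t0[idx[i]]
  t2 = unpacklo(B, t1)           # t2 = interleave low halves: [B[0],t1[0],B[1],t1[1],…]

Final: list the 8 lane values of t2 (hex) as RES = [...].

RES = [ 0x57  0xaa  0xef  0xd2  0xaa  0xaa  0x69  0xc4 ]

  t0: d1 57 d2 ef c4 aa 1e 69
  t1: aa d2 aa c4 d2 1e d2 c4
  t2: 57 aa ef d2 aa aa 69 c4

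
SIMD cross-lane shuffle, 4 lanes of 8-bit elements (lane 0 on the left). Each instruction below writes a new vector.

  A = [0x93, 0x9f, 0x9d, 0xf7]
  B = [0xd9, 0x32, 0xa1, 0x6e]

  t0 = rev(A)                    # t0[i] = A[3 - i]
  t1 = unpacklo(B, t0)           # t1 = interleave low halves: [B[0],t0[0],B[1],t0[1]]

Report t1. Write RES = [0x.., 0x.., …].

RES = [ 0xd9  0xf7  0x32  0x9d ]

  t0: f7 9d 9f 93
  t1: d9 f7 32 9d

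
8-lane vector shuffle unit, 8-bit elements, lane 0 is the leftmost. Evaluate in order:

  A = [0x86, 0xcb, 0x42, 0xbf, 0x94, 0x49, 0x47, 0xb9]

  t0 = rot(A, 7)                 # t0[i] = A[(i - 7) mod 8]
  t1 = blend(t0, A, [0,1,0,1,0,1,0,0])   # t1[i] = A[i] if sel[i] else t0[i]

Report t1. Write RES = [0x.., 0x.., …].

t0 = [0xcb, 0x42, 0xbf, 0x94, 0x49, 0x47, 0xb9, 0x86]
t1 = [0xcb, 0xcb, 0xbf, 0xbf, 0x49, 0x49, 0xb9, 0x86]

RES = [ 0xcb  0xcb  0xbf  0xbf  0x49  0x49  0xb9  0x86 ]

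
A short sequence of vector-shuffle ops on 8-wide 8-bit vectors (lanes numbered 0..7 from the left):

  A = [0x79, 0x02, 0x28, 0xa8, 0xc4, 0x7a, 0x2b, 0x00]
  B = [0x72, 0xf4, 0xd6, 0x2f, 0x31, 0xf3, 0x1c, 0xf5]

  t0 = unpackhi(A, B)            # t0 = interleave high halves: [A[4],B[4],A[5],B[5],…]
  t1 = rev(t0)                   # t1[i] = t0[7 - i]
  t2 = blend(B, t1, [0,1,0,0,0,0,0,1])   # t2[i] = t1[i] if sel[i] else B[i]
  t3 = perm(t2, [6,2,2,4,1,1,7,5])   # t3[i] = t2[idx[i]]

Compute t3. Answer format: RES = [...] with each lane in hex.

RES = [ 0x1c  0xd6  0xd6  0x31  0x00  0x00  0xc4  0xf3 ]

  t0: c4 31 7a f3 2b 1c 00 f5
  t1: f5 00 1c 2b f3 7a 31 c4
  t2: 72 00 d6 2f 31 f3 1c c4
  t3: 1c d6 d6 31 00 00 c4 f3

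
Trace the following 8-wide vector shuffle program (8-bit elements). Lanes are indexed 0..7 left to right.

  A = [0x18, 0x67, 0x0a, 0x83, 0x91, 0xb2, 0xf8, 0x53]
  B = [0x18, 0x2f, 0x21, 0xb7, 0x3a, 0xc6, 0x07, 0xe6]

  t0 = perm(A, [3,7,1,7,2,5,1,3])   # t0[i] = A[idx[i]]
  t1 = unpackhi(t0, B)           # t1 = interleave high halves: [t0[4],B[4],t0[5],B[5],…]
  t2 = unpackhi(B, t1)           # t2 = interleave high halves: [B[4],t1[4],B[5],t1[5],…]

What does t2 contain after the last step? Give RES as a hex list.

RES = [ 0x3a  0x67  0xc6  0x07  0x07  0x83  0xe6  0xe6 ]

t0 = [0x83, 0x53, 0x67, 0x53, 0x0a, 0xb2, 0x67, 0x83]
t1 = [0x0a, 0x3a, 0xb2, 0xc6, 0x67, 0x07, 0x83, 0xe6]
t2 = [0x3a, 0x67, 0xc6, 0x07, 0x07, 0x83, 0xe6, 0xe6]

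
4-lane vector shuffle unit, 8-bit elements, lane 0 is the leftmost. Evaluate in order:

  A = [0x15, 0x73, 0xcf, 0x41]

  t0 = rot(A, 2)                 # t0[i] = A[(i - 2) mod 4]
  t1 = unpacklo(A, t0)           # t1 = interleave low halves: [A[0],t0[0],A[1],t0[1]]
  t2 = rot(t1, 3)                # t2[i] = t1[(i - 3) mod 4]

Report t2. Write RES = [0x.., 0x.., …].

→ t0 |cf|41|15|73|
→ t1 |15|cf|73|41|
→ t2 |cf|73|41|15|

RES = [ 0xcf  0x73  0x41  0x15 ]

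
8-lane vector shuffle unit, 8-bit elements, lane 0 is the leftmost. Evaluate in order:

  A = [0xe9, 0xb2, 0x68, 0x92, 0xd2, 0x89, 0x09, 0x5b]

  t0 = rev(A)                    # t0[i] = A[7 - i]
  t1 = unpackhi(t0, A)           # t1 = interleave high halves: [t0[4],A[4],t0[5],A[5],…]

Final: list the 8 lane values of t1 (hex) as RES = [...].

RES = [0x92, 0xd2, 0x68, 0x89, 0xb2, 0x09, 0xe9, 0x5b]

t0 = [0x5b, 0x09, 0x89, 0xd2, 0x92, 0x68, 0xb2, 0xe9]
t1 = [0x92, 0xd2, 0x68, 0x89, 0xb2, 0x09, 0xe9, 0x5b]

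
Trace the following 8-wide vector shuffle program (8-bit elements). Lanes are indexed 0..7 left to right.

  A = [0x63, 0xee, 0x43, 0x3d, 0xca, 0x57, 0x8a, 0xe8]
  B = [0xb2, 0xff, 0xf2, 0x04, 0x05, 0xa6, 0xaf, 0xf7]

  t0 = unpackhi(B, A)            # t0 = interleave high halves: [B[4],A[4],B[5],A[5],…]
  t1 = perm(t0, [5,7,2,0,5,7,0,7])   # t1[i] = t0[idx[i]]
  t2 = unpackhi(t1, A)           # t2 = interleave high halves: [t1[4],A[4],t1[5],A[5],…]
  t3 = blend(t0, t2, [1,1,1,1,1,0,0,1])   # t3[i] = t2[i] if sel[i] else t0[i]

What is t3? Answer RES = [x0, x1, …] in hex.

  t0: 05 ca a6 57 af 8a f7 e8
  t1: 8a e8 a6 05 8a e8 05 e8
  t2: 8a ca e8 57 05 8a e8 e8
  t3: 8a ca e8 57 05 8a f7 e8

RES = [ 0x8a  0xca  0xe8  0x57  0x05  0x8a  0xf7  0xe8 ]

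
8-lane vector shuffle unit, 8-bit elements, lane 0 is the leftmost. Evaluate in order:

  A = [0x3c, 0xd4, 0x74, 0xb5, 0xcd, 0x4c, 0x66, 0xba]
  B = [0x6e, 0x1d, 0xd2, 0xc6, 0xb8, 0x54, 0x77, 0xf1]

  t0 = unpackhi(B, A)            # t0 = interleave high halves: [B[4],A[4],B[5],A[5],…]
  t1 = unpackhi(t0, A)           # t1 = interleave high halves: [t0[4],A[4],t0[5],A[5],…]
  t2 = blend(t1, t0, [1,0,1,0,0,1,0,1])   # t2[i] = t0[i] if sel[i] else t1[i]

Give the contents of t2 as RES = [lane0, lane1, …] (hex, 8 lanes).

RES = [ 0xb8  0xcd  0x54  0x4c  0xf1  0x66  0xba  0xba ]

t0 = [0xb8, 0xcd, 0x54, 0x4c, 0x77, 0x66, 0xf1, 0xba]
t1 = [0x77, 0xcd, 0x66, 0x4c, 0xf1, 0x66, 0xba, 0xba]
t2 = [0xb8, 0xcd, 0x54, 0x4c, 0xf1, 0x66, 0xba, 0xba]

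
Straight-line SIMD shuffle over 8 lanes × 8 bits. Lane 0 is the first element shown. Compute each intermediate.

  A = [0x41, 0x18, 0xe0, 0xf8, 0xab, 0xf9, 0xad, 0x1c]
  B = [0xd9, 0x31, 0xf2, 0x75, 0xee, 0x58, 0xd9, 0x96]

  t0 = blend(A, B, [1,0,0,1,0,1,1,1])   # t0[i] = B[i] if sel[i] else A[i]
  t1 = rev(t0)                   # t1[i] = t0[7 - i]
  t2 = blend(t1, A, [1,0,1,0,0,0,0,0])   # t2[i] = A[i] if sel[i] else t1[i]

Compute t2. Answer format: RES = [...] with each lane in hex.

  t0: d9 18 e0 75 ab 58 d9 96
  t1: 96 d9 58 ab 75 e0 18 d9
  t2: 41 d9 e0 ab 75 e0 18 d9

RES = [ 0x41  0xd9  0xe0  0xab  0x75  0xe0  0x18  0xd9 ]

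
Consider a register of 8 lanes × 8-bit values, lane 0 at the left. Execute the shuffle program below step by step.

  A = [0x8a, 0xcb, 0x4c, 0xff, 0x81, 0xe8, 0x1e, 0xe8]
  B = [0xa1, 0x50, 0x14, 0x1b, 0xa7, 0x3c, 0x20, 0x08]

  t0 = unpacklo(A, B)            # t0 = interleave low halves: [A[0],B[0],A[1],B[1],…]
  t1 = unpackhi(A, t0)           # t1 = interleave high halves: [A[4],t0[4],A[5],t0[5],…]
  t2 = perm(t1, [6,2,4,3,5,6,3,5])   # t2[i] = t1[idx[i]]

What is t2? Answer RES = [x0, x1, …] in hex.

RES = [0xe8, 0xe8, 0x1e, 0x14, 0xff, 0xe8, 0x14, 0xff]

→ t0 |8a|a1|cb|50|4c|14|ff|1b|
→ t1 |81|4c|e8|14|1e|ff|e8|1b|
→ t2 |e8|e8|1e|14|ff|e8|14|ff|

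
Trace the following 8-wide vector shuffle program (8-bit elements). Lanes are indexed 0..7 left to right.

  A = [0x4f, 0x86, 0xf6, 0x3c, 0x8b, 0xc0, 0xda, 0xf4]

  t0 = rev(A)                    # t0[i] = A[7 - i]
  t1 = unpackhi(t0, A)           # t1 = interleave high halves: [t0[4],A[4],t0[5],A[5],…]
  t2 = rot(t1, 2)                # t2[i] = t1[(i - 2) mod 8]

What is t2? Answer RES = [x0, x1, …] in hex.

RES = [0x4f, 0xf4, 0x3c, 0x8b, 0xf6, 0xc0, 0x86, 0xda]

→ t0 |f4|da|c0|8b|3c|f6|86|4f|
→ t1 |3c|8b|f6|c0|86|da|4f|f4|
→ t2 |4f|f4|3c|8b|f6|c0|86|da|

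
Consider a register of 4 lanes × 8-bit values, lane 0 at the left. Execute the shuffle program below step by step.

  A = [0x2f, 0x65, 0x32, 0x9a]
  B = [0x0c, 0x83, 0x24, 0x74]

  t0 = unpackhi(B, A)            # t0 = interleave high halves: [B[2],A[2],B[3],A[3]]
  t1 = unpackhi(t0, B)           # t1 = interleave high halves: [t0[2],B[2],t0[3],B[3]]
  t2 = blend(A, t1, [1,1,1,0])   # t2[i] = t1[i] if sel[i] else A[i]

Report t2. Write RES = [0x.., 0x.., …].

RES = [0x74, 0x24, 0x9a, 0x9a]

t0 = [0x24, 0x32, 0x74, 0x9a]
t1 = [0x74, 0x24, 0x9a, 0x74]
t2 = [0x74, 0x24, 0x9a, 0x9a]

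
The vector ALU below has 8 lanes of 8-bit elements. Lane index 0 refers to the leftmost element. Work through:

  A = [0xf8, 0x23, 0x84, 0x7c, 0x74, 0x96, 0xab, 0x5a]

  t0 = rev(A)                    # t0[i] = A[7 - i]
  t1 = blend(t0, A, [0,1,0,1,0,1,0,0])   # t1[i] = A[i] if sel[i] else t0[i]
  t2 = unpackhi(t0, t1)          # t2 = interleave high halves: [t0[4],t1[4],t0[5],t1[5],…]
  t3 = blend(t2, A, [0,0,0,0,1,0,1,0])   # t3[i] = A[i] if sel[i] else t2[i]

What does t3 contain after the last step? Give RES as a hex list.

RES = [0x7c, 0x7c, 0x84, 0x96, 0x74, 0x23, 0xab, 0xf8]

t0 = [0x5a, 0xab, 0x96, 0x74, 0x7c, 0x84, 0x23, 0xf8]
t1 = [0x5a, 0x23, 0x96, 0x7c, 0x7c, 0x96, 0x23, 0xf8]
t2 = [0x7c, 0x7c, 0x84, 0x96, 0x23, 0x23, 0xf8, 0xf8]
t3 = [0x7c, 0x7c, 0x84, 0x96, 0x74, 0x23, 0xab, 0xf8]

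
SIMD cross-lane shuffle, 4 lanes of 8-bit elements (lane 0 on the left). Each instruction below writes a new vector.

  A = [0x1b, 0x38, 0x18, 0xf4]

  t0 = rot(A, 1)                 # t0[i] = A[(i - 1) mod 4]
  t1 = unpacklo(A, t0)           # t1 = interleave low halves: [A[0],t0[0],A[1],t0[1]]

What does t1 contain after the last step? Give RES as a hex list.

RES = [0x1b, 0xf4, 0x38, 0x1b]

t0 = [0xf4, 0x1b, 0x38, 0x18]
t1 = [0x1b, 0xf4, 0x38, 0x1b]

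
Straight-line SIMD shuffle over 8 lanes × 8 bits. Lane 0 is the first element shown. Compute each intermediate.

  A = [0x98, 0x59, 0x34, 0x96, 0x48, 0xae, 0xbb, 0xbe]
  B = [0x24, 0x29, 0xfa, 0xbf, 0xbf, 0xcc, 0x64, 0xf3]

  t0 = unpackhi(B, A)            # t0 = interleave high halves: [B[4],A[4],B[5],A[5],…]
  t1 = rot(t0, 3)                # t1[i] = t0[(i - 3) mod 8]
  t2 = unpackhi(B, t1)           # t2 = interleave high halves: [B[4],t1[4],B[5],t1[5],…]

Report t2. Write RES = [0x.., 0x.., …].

t0 = [0xbf, 0x48, 0xcc, 0xae, 0x64, 0xbb, 0xf3, 0xbe]
t1 = [0xbb, 0xf3, 0xbe, 0xbf, 0x48, 0xcc, 0xae, 0x64]
t2 = [0xbf, 0x48, 0xcc, 0xcc, 0x64, 0xae, 0xf3, 0x64]

RES = [0xbf, 0x48, 0xcc, 0xcc, 0x64, 0xae, 0xf3, 0x64]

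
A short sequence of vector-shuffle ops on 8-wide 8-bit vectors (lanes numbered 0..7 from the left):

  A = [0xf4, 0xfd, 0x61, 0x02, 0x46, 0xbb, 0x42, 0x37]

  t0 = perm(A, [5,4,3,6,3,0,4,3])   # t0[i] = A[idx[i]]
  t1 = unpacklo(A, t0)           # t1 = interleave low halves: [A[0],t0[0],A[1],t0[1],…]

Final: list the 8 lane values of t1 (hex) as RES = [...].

t0 = [0xbb, 0x46, 0x02, 0x42, 0x02, 0xf4, 0x46, 0x02]
t1 = [0xf4, 0xbb, 0xfd, 0x46, 0x61, 0x02, 0x02, 0x42]

RES = [0xf4, 0xbb, 0xfd, 0x46, 0x61, 0x02, 0x02, 0x42]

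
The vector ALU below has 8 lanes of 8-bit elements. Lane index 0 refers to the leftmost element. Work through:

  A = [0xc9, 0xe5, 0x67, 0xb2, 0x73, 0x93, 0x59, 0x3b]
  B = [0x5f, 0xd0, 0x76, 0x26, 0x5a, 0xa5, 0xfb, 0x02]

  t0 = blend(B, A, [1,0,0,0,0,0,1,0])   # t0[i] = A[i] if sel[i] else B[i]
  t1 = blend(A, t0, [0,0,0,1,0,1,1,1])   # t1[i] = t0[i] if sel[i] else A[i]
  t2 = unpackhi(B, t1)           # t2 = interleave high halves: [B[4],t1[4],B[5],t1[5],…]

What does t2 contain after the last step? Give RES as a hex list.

→ t0 |c9|d0|76|26|5a|a5|59|02|
→ t1 |c9|e5|67|26|73|a5|59|02|
→ t2 |5a|73|a5|a5|fb|59|02|02|

RES = [ 0x5a  0x73  0xa5  0xa5  0xfb  0x59  0x02  0x02 ]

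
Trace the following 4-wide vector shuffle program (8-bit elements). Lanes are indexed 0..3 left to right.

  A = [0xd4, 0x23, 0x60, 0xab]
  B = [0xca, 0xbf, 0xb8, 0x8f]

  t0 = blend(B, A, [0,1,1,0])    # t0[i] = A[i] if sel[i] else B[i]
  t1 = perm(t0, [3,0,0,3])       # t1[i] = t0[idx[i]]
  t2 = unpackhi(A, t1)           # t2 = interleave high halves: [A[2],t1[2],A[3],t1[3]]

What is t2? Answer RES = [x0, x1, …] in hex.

RES = [0x60, 0xca, 0xab, 0x8f]

  t0: ca 23 60 8f
  t1: 8f ca ca 8f
  t2: 60 ca ab 8f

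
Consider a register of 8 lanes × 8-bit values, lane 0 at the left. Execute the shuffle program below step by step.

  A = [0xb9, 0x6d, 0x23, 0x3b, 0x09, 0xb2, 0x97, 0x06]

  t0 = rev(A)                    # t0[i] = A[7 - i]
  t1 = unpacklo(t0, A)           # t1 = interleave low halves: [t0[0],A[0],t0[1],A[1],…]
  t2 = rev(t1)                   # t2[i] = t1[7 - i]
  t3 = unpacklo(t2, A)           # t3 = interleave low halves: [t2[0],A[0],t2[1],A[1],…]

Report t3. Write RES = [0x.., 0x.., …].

→ t0 |06|97|b2|09|3b|23|6d|b9|
→ t1 |06|b9|97|6d|b2|23|09|3b|
→ t2 |3b|09|23|b2|6d|97|b9|06|
→ t3 |3b|b9|09|6d|23|23|b2|3b|

RES = [0x3b, 0xb9, 0x09, 0x6d, 0x23, 0x23, 0xb2, 0x3b]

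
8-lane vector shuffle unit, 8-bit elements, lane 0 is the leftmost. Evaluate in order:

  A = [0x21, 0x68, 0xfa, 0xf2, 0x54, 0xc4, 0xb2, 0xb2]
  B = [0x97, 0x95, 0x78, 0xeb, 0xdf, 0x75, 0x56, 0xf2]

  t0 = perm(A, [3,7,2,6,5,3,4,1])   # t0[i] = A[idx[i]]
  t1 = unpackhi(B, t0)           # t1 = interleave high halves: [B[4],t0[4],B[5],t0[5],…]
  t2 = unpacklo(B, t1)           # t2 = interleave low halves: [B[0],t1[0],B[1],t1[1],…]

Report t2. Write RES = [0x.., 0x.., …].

RES = [0x97, 0xdf, 0x95, 0xc4, 0x78, 0x75, 0xeb, 0xf2]

→ t0 |f2|b2|fa|b2|c4|f2|54|68|
→ t1 |df|c4|75|f2|56|54|f2|68|
→ t2 |97|df|95|c4|78|75|eb|f2|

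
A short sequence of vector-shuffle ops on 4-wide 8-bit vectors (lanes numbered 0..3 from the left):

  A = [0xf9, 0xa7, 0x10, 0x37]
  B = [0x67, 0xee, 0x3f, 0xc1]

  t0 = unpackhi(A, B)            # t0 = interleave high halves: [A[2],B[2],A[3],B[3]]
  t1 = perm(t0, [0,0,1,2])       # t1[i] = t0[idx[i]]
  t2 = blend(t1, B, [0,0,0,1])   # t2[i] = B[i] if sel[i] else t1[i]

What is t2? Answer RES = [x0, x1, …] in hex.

RES = [0x10, 0x10, 0x3f, 0xc1]

→ t0 |10|3f|37|c1|
→ t1 |10|10|3f|37|
→ t2 |10|10|3f|c1|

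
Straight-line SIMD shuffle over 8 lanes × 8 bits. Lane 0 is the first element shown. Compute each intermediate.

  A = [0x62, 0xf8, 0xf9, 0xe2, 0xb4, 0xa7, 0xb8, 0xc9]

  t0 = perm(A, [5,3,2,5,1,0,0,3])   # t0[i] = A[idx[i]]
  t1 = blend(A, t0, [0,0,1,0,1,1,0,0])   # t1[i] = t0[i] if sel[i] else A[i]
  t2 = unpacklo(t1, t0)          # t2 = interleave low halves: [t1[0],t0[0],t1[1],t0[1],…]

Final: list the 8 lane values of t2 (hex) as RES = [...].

→ t0 |a7|e2|f9|a7|f8|62|62|e2|
→ t1 |62|f8|f9|e2|f8|62|b8|c9|
→ t2 |62|a7|f8|e2|f9|f9|e2|a7|

RES = [ 0x62  0xa7  0xf8  0xe2  0xf9  0xf9  0xe2  0xa7 ]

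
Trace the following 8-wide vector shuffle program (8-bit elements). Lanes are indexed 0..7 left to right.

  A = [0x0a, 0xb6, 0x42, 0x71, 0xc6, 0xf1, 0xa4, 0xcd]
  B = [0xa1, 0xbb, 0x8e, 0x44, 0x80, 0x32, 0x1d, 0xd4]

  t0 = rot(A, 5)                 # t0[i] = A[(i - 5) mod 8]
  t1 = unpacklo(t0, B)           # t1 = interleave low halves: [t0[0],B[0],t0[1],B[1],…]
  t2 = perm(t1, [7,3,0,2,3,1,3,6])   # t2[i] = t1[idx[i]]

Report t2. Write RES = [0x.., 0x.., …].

→ t0 |71|c6|f1|a4|cd|0a|b6|42|
→ t1 |71|a1|c6|bb|f1|8e|a4|44|
→ t2 |44|bb|71|c6|bb|a1|bb|a4|

RES = [0x44, 0xbb, 0x71, 0xc6, 0xbb, 0xa1, 0xbb, 0xa4]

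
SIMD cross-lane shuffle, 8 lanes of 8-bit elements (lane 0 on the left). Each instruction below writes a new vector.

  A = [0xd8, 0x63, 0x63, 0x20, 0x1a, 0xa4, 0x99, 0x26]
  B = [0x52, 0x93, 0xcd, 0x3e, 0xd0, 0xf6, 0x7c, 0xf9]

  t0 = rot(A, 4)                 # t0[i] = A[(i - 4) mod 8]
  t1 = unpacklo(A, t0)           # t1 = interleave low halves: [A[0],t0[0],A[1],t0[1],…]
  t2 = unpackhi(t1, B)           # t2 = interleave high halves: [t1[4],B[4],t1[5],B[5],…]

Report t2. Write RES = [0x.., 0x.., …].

  t0: 1a a4 99 26 d8 63 63 20
  t1: d8 1a 63 a4 63 99 20 26
  t2: 63 d0 99 f6 20 7c 26 f9

RES = [0x63, 0xd0, 0x99, 0xf6, 0x20, 0x7c, 0x26, 0xf9]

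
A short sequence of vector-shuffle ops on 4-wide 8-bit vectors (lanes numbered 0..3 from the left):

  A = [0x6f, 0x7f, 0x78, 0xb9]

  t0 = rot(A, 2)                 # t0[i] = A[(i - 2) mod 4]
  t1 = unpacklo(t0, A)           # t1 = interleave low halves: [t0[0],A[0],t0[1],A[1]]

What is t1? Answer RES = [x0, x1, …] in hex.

t0 = [0x78, 0xb9, 0x6f, 0x7f]
t1 = [0x78, 0x6f, 0xb9, 0x7f]

RES = [ 0x78  0x6f  0xb9  0x7f ]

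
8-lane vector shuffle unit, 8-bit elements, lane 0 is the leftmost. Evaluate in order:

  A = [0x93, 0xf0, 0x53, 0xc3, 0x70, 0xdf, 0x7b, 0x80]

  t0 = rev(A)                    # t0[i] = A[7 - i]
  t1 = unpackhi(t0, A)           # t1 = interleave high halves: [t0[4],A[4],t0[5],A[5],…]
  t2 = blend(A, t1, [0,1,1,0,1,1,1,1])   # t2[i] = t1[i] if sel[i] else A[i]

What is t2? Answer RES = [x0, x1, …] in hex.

→ t0 |80|7b|df|70|c3|53|f0|93|
→ t1 |c3|70|53|df|f0|7b|93|80|
→ t2 |93|70|53|c3|f0|7b|93|80|

RES = [0x93, 0x70, 0x53, 0xc3, 0xf0, 0x7b, 0x93, 0x80]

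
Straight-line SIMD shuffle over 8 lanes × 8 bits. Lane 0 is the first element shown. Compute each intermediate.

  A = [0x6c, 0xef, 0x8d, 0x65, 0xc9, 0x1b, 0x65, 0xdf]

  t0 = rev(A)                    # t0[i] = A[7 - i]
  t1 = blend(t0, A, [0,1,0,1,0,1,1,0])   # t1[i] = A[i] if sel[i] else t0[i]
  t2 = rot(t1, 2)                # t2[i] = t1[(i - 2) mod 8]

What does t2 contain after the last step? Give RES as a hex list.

RES = [ 0x65  0x6c  0xdf  0xef  0x1b  0x65  0x65  0x1b ]

→ t0 |df|65|1b|c9|65|8d|ef|6c|
→ t1 |df|ef|1b|65|65|1b|65|6c|
→ t2 |65|6c|df|ef|1b|65|65|1b|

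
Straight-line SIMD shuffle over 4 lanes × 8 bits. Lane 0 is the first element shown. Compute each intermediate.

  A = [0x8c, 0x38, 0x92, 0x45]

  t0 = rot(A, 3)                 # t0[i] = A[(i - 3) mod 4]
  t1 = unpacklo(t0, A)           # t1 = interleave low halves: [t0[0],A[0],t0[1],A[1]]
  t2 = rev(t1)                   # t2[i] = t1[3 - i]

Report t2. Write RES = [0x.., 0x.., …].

RES = [ 0x38  0x92  0x8c  0x38 ]

→ t0 |38|92|45|8c|
→ t1 |38|8c|92|38|
→ t2 |38|92|8c|38|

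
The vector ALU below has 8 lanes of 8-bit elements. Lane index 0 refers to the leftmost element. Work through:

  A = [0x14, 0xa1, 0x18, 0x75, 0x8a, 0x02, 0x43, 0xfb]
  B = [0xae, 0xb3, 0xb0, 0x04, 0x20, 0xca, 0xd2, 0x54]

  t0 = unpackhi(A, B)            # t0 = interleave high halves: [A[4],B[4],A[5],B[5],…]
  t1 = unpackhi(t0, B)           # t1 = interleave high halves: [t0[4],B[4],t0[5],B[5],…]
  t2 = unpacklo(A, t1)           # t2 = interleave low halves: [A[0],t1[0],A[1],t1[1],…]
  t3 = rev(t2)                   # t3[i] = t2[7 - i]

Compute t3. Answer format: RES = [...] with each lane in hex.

RES = [0xca, 0x75, 0xd2, 0x18, 0x20, 0xa1, 0x43, 0x14]

  t0: 8a 20 02 ca 43 d2 fb 54
  t1: 43 20 d2 ca fb d2 54 54
  t2: 14 43 a1 20 18 d2 75 ca
  t3: ca 75 d2 18 20 a1 43 14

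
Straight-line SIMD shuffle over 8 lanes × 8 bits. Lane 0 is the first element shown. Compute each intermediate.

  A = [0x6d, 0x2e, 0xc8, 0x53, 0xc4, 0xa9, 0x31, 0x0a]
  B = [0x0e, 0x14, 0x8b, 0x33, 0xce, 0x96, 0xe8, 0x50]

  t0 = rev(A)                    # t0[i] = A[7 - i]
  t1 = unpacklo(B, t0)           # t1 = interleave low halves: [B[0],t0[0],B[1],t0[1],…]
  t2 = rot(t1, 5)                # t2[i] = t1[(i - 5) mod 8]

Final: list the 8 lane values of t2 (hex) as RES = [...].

t0 = [0x0a, 0x31, 0xa9, 0xc4, 0x53, 0xc8, 0x2e, 0x6d]
t1 = [0x0e, 0x0a, 0x14, 0x31, 0x8b, 0xa9, 0x33, 0xc4]
t2 = [0x31, 0x8b, 0xa9, 0x33, 0xc4, 0x0e, 0x0a, 0x14]

RES = [0x31, 0x8b, 0xa9, 0x33, 0xc4, 0x0e, 0x0a, 0x14]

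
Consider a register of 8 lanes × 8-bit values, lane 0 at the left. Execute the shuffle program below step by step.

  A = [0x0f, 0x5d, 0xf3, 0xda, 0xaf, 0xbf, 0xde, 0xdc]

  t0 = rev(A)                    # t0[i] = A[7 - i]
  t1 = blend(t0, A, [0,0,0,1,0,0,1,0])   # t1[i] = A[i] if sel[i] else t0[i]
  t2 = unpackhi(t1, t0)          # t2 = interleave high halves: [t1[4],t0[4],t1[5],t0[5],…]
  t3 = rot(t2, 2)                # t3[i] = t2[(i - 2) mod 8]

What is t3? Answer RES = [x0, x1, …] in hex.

RES = [0x0f, 0x0f, 0xda, 0xda, 0xf3, 0xf3, 0xde, 0x5d]

  t0: dc de bf af da f3 5d 0f
  t1: dc de bf da da f3 de 0f
  t2: da da f3 f3 de 5d 0f 0f
  t3: 0f 0f da da f3 f3 de 5d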